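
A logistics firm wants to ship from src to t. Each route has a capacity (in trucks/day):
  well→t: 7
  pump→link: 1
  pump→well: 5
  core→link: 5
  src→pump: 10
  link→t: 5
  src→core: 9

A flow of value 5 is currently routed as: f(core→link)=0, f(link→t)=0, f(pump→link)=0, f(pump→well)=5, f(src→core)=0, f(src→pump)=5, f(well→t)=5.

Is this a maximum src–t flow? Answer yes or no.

No

Residual path src→pump→link→t has bottleneck 1 > 0.
Pushing 1 along it raises the flow to 6, so the given flow is not maximum.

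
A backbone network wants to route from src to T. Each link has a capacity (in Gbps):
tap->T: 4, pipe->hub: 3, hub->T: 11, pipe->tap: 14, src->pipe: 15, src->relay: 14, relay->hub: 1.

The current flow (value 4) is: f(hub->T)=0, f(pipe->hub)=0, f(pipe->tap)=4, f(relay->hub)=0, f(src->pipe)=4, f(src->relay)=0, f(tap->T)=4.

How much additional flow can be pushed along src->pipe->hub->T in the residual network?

Residual capacities along the path: src->pipe: 11, pipe->hub: 3, hub->T: 11.
Minimum is 3.

3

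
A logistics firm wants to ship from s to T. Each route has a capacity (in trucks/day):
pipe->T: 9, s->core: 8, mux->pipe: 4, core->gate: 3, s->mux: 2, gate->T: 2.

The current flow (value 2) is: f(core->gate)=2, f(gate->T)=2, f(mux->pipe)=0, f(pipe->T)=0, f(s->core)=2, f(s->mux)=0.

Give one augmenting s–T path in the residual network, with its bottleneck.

s->mux->pipe->T, bottleneck 2

Residual along s->mux->pipe->T: s->mux: 2, mux->pipe: 4, pipe->T: 9.
Bottleneck = min = 2.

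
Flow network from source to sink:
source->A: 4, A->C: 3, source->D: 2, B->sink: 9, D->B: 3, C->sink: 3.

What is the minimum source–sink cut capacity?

5

Max flow = 5 (via 2 augmenting paths).
In the residual at optimum, the set reachable from source is {A, source}.
Cut edges: A->C (cap 3), source->D (cap 2). Sum = 5.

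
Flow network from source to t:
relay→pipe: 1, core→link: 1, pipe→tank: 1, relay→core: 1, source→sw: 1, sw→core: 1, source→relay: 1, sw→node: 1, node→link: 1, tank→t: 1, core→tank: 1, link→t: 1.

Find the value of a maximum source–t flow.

2

Augment source→relay→pipe→tank→t: bottleneck 1. Total 1.
Augment source→sw→core→link→t: bottleneck 1. Total 2.
No augmenting path remains in the residual graph.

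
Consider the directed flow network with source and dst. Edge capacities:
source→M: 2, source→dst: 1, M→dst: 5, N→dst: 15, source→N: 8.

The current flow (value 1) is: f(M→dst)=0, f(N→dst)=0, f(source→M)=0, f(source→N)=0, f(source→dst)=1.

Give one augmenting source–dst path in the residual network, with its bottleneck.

Residual along source→N→dst: source→N: 8, N→dst: 15.
Bottleneck = min = 8.

source→N→dst, bottleneck 8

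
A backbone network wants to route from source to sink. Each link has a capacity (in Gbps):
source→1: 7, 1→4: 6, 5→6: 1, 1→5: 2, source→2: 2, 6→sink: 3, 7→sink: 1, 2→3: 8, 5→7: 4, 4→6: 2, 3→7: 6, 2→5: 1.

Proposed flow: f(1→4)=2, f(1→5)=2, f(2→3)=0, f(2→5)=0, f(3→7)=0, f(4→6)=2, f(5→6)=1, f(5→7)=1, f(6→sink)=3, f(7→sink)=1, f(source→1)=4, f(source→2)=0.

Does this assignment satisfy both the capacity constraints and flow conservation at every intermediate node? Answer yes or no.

Yes

Every edge has 0 ≤ f(e) ≤ cap(e).
At each intermediate node, inflow equals outflow.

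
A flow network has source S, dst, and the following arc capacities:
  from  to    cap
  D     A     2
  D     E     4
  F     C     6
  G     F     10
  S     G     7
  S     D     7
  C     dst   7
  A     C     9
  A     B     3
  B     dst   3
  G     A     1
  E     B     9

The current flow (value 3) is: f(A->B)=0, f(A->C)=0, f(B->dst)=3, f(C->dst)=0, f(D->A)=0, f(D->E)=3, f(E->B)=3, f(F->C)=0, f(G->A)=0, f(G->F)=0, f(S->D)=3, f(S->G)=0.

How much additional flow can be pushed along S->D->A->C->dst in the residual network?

Residual capacities along the path: S->D: 4, D->A: 2, A->C: 9, C->dst: 7.
Minimum is 2.

2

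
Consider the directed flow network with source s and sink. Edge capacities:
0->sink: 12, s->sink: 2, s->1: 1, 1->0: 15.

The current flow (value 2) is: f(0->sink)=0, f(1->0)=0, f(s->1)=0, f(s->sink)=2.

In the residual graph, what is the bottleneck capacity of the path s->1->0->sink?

Residual capacities along the path: s->1: 1, 1->0: 15, 0->sink: 12.
Minimum is 1.

1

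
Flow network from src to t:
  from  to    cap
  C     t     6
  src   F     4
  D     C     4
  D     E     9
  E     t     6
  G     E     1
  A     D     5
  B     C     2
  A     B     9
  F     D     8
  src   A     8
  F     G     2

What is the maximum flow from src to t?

Augment src->F->G->E->t: bottleneck 1. Total 1.
Augment src->F->D->E->t: bottleneck 3. Total 4.
Augment src->A->D->E->t: bottleneck 2. Total 6.
Augment src->A->D->C->t: bottleneck 3. Total 9.
Augment src->A->B->C->t: bottleneck 2. Total 11.
No augmenting path remains in the residual graph.

11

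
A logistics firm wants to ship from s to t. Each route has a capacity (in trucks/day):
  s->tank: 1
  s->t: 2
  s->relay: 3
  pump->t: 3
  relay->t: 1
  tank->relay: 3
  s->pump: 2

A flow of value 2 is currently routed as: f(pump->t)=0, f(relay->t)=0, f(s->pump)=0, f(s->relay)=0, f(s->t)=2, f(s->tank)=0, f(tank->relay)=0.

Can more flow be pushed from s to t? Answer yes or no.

Residual path s->pump->t has bottleneck 2 > 0.
Pushing 2 along it raises the flow to 4, so the given flow is not maximum.

Yes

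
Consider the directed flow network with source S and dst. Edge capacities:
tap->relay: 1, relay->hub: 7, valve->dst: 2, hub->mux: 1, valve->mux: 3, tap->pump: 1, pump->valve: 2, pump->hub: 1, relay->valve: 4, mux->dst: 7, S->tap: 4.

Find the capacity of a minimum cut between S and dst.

2

Max flow = 2 (via 2 augmenting paths).
In the residual at optimum, the set reachable from S is {S, tap}.
Cut edges: tap->pump (cap 1), tap->relay (cap 1). Sum = 2.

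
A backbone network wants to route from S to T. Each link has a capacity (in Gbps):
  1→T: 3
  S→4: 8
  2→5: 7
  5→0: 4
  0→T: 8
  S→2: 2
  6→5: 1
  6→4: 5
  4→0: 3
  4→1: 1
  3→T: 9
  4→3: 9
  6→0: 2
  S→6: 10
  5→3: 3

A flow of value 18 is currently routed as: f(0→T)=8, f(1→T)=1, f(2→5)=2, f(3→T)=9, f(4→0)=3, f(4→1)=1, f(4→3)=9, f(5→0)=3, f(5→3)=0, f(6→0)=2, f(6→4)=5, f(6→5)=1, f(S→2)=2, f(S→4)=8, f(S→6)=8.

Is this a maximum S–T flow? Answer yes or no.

Yes

Residual reachable from S: {6, S}; T is not reachable.
Saturated cut: S→2, S→4, 6→5, 6→4, 6→0 with total capacity 18 = current flow value. Flow is maximum.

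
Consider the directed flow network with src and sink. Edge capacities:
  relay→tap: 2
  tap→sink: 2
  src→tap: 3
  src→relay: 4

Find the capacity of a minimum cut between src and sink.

Max flow = 2 (via 1 augmenting path).
In the residual at optimum, the set reachable from src is {relay, src, tap}.
Cut edges: tap→sink (cap 2). Sum = 2.

2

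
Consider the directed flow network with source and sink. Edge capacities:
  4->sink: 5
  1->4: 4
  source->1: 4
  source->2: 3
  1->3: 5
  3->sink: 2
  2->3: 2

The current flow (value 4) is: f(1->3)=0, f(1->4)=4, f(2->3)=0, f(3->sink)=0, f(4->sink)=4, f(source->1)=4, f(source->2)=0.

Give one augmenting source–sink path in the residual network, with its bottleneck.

Residual along source->2->3->sink: source->2: 3, 2->3: 2, 3->sink: 2.
Bottleneck = min = 2.

source->2->3->sink, bottleneck 2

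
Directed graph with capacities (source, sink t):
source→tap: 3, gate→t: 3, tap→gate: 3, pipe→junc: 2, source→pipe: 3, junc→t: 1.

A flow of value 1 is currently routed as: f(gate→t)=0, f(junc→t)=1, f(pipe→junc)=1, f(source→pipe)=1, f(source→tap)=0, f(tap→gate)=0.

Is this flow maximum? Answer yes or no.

Residual path source→tap→gate→t has bottleneck 3 > 0.
Pushing 3 along it raises the flow to 4, so the given flow is not maximum.

No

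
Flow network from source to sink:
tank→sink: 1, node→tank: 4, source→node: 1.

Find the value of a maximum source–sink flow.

Augment source→node→tank→sink: bottleneck 1. Total 1.
No augmenting path remains in the residual graph.

1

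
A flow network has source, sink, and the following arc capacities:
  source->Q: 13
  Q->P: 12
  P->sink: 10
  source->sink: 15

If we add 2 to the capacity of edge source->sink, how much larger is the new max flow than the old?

2

Original max flow = 25.
After raising cap(source->sink), augmenting paths through that edge carry 2 more units.
New max flow = 27. Increase = 2.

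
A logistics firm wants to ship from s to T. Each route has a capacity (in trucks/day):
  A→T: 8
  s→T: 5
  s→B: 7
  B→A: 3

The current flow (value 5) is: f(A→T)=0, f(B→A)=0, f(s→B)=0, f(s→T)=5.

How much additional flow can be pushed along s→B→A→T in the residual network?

3

Residual capacities along the path: s→B: 7, B→A: 3, A→T: 8.
Minimum is 3.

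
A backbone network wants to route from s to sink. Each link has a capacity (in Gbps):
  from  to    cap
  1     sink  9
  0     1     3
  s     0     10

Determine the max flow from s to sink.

3

Augment s→0→1→sink: bottleneck 3. Total 3.
No augmenting path remains in the residual graph.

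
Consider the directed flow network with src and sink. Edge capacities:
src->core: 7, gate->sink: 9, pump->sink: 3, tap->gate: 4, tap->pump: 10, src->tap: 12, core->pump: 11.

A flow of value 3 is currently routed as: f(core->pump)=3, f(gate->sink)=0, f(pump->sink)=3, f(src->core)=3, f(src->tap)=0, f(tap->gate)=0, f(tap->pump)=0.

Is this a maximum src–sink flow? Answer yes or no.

No

Residual path src->tap->gate->sink has bottleneck 4 > 0.
Pushing 4 along it raises the flow to 7, so the given flow is not maximum.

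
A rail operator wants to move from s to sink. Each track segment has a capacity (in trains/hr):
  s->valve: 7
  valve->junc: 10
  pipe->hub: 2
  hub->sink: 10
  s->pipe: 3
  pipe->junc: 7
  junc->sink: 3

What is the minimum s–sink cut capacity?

Max flow = 5 (via 2 augmenting paths).
In the residual at optimum, the set reachable from s is {junc, pipe, s, valve}.
Cut edges: pipe->hub (cap 2), junc->sink (cap 3). Sum = 5.

5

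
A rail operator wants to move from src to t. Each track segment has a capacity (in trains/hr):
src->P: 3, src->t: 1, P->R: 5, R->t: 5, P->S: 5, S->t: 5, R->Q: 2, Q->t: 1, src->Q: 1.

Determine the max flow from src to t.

Augment src->t: bottleneck 1. Total 1.
Augment src->Q->t: bottleneck 1. Total 2.
Augment src->P->S->t: bottleneck 3. Total 5.
No augmenting path remains in the residual graph.

5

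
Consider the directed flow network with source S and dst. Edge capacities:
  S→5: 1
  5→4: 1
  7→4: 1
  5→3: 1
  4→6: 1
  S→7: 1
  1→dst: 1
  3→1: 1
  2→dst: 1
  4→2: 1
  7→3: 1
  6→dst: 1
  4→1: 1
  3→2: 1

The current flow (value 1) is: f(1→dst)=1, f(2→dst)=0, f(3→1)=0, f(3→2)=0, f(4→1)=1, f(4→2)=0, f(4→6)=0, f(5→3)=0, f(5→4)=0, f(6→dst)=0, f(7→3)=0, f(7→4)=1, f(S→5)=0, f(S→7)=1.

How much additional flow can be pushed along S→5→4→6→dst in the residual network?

Residual capacities along the path: S→5: 1, 5→4: 1, 4→6: 1, 6→dst: 1.
Minimum is 1.

1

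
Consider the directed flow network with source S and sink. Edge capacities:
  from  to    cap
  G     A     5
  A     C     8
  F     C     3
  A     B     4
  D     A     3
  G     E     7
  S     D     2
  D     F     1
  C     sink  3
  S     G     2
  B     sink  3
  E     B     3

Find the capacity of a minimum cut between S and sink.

4

Max flow = 4 (via 4 augmenting paths).
In the residual at optimum, the set reachable from S is {S}.
Cut edges: S→D (cap 2), S→G (cap 2). Sum = 4.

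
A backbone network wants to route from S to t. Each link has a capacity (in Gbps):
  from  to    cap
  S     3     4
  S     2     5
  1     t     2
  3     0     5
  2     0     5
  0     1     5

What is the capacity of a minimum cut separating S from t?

2

Max flow = 2 (via 1 augmenting path).
In the residual at optimum, the set reachable from S is {0, 1, 2, 3, S}.
Cut edges: 1->t (cap 2). Sum = 2.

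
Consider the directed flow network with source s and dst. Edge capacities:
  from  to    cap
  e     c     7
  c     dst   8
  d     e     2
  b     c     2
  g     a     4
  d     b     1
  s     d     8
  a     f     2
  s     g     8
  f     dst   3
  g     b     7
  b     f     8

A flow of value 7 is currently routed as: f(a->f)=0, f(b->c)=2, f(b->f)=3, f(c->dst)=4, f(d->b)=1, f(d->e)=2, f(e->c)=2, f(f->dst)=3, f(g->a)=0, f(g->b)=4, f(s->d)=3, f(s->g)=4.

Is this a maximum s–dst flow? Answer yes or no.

Residual reachable from s: {a, b, d, f, g, s}; dst is not reachable.
Saturated cut: d->e, b->c, f->dst with total capacity 7 = current flow value. Flow is maximum.

Yes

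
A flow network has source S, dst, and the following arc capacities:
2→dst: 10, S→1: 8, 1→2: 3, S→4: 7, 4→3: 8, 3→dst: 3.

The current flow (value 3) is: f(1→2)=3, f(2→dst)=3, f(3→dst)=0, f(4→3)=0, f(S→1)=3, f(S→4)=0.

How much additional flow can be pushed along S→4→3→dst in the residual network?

3

Residual capacities along the path: S→4: 7, 4→3: 8, 3→dst: 3.
Minimum is 3.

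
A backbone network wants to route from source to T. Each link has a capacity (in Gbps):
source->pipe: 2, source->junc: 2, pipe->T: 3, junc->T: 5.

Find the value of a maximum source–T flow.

4

Augment source->junc->T: bottleneck 2. Total 2.
Augment source->pipe->T: bottleneck 2. Total 4.
No augmenting path remains in the residual graph.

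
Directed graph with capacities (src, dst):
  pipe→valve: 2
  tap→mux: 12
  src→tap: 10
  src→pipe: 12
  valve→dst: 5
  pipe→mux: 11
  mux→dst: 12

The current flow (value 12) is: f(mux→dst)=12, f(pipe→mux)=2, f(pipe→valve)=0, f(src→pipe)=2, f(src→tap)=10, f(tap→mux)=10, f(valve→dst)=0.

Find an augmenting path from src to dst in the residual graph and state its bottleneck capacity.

Residual along src→pipe→valve→dst: src→pipe: 10, pipe→valve: 2, valve→dst: 5.
Bottleneck = min = 2.

src→pipe→valve→dst, bottleneck 2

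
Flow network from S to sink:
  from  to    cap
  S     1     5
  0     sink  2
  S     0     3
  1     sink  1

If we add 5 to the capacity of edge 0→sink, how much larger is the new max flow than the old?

Original max flow = 3.
After raising cap(0→sink), augmenting paths through that edge carry 1 more unit.
New max flow = 4. Increase = 1.

1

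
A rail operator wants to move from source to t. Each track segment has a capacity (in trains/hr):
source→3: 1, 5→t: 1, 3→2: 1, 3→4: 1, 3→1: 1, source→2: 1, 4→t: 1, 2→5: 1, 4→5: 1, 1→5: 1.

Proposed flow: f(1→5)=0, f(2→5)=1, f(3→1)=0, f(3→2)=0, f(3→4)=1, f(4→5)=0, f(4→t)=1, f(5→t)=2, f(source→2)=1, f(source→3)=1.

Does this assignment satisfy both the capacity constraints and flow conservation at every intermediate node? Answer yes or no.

Capacity violated on 5→t: flow 2 > capacity 1.

No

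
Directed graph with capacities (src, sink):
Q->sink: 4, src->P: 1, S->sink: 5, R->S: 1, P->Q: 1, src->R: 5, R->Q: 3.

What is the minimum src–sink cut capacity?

Max flow = 5 (via 3 augmenting paths).
In the residual at optimum, the set reachable from src is {R, src}.
Cut edges: src->P (cap 1), R->Q (cap 3), R->S (cap 1). Sum = 5.

5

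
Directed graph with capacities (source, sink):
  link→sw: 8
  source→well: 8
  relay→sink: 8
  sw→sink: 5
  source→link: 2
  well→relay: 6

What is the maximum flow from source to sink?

Augment source→well→relay→sink: bottleneck 6. Total 6.
Augment source→link→sw→sink: bottleneck 2. Total 8.
No augmenting path remains in the residual graph.

8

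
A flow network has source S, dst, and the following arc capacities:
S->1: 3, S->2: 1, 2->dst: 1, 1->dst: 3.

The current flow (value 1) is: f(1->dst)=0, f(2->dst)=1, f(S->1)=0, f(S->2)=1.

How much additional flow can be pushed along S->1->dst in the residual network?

Residual capacities along the path: S->1: 3, 1->dst: 3.
Minimum is 3.

3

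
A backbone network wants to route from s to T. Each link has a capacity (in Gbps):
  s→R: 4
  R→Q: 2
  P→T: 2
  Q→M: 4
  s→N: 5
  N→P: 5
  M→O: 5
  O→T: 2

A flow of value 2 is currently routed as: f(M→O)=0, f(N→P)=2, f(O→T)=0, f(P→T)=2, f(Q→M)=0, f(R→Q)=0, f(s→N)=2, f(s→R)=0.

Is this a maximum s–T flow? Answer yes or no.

No

Residual path s→R→Q→M→O→T has bottleneck 2 > 0.
Pushing 2 along it raises the flow to 4, so the given flow is not maximum.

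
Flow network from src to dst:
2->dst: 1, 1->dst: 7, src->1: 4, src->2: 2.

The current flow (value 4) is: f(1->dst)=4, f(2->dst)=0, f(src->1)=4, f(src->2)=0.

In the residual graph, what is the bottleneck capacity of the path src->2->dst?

1

Residual capacities along the path: src->2: 2, 2->dst: 1.
Minimum is 1.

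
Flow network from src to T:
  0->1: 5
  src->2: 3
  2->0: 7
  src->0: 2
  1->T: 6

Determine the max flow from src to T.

5

Augment src->0->1->T: bottleneck 2. Total 2.
Augment src->2->0->1->T: bottleneck 3. Total 5.
No augmenting path remains in the residual graph.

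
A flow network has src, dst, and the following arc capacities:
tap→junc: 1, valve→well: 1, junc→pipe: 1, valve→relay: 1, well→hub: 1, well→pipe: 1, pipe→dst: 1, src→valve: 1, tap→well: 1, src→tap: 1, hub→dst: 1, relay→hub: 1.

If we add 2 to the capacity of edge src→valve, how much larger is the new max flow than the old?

Original max flow = 2.
Even with extra capacity on src→valve, another cut of capacity 2 remains binding.
New max flow = 2. Increase = 0.

0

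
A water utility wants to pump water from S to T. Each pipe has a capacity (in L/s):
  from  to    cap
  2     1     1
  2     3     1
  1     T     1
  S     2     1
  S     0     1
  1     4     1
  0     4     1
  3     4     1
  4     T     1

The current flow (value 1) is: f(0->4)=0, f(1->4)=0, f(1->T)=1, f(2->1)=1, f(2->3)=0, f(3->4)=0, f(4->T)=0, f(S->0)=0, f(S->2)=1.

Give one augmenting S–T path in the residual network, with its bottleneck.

Residual along S->0->4->T: S->0: 1, 0->4: 1, 4->T: 1.
Bottleneck = min = 1.

S->0->4->T, bottleneck 1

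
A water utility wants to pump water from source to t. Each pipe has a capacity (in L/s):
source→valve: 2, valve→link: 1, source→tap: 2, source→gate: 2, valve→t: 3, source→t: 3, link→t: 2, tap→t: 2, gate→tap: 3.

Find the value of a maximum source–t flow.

7

Augment source→t: bottleneck 3. Total 3.
Augment source→valve→t: bottleneck 2. Total 5.
Augment source→tap→t: bottleneck 2. Total 7.
No augmenting path remains in the residual graph.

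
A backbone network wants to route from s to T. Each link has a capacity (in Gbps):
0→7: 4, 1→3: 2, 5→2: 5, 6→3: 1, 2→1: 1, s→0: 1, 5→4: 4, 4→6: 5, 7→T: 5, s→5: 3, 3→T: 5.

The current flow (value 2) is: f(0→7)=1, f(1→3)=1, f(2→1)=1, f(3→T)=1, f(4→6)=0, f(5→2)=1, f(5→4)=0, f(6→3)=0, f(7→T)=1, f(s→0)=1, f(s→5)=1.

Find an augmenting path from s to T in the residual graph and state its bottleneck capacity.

Residual along s→5→4→6→3→T: s→5: 2, 5→4: 4, 4→6: 5, 6→3: 1, 3→T: 4.
Bottleneck = min = 1.

s→5→4→6→3→T, bottleneck 1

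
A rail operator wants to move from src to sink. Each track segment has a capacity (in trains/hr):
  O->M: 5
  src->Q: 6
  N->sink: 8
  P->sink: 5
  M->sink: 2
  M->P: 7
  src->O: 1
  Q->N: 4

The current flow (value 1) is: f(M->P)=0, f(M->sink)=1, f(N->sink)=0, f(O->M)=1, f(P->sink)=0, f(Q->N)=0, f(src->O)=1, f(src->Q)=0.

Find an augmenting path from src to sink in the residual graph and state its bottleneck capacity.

Residual along src->Q->N->sink: src->Q: 6, Q->N: 4, N->sink: 8.
Bottleneck = min = 4.

src->Q->N->sink, bottleneck 4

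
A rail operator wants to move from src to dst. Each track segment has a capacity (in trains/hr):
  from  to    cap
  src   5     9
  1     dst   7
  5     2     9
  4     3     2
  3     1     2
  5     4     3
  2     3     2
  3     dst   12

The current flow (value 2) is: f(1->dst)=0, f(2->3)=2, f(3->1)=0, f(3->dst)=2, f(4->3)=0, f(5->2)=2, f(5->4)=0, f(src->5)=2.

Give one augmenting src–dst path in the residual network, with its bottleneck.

Residual along src->5->4->3->dst: src->5: 7, 5->4: 3, 4->3: 2, 3->dst: 10.
Bottleneck = min = 2.

src->5->4->3->dst, bottleneck 2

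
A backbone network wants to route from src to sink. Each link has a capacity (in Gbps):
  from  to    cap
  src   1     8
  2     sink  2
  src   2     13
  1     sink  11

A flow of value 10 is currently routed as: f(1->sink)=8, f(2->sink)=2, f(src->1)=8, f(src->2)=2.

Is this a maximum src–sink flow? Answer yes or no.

Residual reachable from src: {2, src}; sink is not reachable.
Saturated cut: src->1, 2->sink with total capacity 10 = current flow value. Flow is maximum.

Yes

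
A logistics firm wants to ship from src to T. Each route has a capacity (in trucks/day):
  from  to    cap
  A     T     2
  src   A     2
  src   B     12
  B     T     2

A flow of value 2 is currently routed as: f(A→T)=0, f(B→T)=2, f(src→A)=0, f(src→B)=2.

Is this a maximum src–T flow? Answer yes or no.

No

Residual path src→A→T has bottleneck 2 > 0.
Pushing 2 along it raises the flow to 4, so the given flow is not maximum.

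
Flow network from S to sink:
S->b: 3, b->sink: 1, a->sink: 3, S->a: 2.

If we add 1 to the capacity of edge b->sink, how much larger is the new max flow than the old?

1

Original max flow = 3.
After raising cap(b->sink), augmenting paths through that edge carry 1 more unit.
New max flow = 4. Increase = 1.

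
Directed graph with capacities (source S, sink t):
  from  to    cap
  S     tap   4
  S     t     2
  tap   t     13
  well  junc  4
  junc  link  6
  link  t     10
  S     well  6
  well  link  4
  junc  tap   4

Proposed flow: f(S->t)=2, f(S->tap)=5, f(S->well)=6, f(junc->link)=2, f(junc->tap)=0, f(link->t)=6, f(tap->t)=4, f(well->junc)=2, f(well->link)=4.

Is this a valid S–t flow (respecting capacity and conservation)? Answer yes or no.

Capacity violated on S->tap: flow 5 > capacity 4.

No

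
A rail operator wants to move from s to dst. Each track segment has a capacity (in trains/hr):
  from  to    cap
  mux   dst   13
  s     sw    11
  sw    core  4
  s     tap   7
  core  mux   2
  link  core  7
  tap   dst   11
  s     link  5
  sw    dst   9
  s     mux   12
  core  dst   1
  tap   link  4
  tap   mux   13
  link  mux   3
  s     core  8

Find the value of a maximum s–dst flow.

Augment s->tap->dst: bottleneck 7. Total 7.
Augment s->sw->dst: bottleneck 9. Total 16.
Augment s->core->dst: bottleneck 1. Total 17.
Augment s->mux->dst: bottleneck 12. Total 29.
Augment s->link->mux->dst: bottleneck 1. Total 30.
No augmenting path remains in the residual graph.

30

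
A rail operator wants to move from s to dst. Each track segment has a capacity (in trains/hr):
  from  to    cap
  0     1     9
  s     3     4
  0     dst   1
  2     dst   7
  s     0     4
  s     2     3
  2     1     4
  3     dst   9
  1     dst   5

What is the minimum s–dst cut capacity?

Max flow = 11 (via 4 augmenting paths).
In the residual at optimum, the set reachable from s is {s}.
Cut edges: s→2 (cap 3), s→3 (cap 4), s→0 (cap 4). Sum = 11.

11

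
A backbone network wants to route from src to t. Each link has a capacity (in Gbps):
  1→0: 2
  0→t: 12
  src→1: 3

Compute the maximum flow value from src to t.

2

Augment src→1→0→t: bottleneck 2. Total 2.
No augmenting path remains in the residual graph.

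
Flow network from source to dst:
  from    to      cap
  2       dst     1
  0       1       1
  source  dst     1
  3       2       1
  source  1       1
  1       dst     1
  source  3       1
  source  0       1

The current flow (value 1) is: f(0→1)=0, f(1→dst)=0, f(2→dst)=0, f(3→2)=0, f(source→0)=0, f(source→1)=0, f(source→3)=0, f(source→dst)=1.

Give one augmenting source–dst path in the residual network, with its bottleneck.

source→1→dst, bottleneck 1

Residual along source→1→dst: source→1: 1, 1→dst: 1.
Bottleneck = min = 1.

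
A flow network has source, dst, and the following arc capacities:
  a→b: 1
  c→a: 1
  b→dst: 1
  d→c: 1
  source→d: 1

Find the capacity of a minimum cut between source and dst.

1

Max flow = 1 (via 1 augmenting path).
In the residual at optimum, the set reachable from source is {source}.
Cut edges: source→d (cap 1). Sum = 1.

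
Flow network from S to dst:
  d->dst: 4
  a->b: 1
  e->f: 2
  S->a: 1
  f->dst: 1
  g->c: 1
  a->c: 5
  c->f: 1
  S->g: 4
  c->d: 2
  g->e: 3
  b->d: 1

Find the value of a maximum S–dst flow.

3

Augment S->a->b->d->dst: bottleneck 1. Total 1.
Augment S->g->c->d->dst: bottleneck 1. Total 2.
Augment S->g->e->f->dst: bottleneck 1. Total 3.
No augmenting path remains in the residual graph.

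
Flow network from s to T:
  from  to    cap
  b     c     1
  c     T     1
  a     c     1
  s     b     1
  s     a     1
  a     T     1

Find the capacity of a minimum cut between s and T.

2

Max flow = 2 (via 2 augmenting paths).
In the residual at optimum, the set reachable from s is {s}.
Cut edges: s->b (cap 1), s->a (cap 1). Sum = 2.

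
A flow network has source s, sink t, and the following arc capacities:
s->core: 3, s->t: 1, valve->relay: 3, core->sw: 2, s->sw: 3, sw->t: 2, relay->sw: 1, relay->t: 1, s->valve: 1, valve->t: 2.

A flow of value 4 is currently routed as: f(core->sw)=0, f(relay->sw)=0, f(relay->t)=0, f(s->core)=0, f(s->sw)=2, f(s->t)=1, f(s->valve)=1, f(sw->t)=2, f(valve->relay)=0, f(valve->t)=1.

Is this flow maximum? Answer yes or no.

Residual reachable from s: {core, s, sw}; t is not reachable.
Saturated cut: s->valve, s->t, sw->t with total capacity 4 = current flow value. Flow is maximum.

Yes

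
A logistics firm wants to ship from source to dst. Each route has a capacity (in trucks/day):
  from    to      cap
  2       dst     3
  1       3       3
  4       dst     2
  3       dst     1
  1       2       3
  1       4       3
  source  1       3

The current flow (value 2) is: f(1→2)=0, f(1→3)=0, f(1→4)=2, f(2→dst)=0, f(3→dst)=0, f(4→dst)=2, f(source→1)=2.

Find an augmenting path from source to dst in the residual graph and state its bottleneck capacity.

Residual along source→1→2→dst: source→1: 1, 1→2: 3, 2→dst: 3.
Bottleneck = min = 1.

source→1→2→dst, bottleneck 1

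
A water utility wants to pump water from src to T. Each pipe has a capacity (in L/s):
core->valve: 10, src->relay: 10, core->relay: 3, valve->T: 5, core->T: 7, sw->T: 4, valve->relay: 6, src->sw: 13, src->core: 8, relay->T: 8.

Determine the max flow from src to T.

20

Augment src->core->T: bottleneck 7. Total 7.
Augment src->relay->T: bottleneck 8. Total 15.
Augment src->sw->T: bottleneck 4. Total 19.
Augment src->core->valve->T: bottleneck 1. Total 20.
No augmenting path remains in the residual graph.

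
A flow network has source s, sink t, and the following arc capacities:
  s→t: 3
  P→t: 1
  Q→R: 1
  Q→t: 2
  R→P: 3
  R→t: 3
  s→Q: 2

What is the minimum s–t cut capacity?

Max flow = 5 (via 2 augmenting paths).
In the residual at optimum, the set reachable from s is {s}.
Cut edges: s→Q (cap 2), s→t (cap 3). Sum = 5.

5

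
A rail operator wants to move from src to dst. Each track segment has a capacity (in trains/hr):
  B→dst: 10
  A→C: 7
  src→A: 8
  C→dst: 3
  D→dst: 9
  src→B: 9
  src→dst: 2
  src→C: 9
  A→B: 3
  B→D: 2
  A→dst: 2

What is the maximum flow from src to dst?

19

Augment src→dst: bottleneck 2. Total 2.
Augment src→A→dst: bottleneck 2. Total 4.
Augment src→B→dst: bottleneck 9. Total 13.
Augment src→C→dst: bottleneck 3. Total 16.
Augment src→A→B→dst: bottleneck 1. Total 17.
Augment src→A→B→D→dst: bottleneck 2. Total 19.
No augmenting path remains in the residual graph.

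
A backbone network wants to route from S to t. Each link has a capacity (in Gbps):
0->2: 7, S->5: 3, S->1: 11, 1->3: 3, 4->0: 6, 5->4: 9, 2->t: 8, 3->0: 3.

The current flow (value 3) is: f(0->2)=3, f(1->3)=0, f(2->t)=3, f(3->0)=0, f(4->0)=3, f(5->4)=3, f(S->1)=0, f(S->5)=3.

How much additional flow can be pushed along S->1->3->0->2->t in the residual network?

Residual capacities along the path: S->1: 11, 1->3: 3, 3->0: 3, 0->2: 4, 2->t: 5.
Minimum is 3.

3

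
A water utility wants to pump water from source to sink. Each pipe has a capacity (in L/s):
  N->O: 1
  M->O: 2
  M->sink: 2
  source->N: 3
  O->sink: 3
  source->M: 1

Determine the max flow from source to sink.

2

Augment source->M->sink: bottleneck 1. Total 1.
Augment source->N->O->sink: bottleneck 1. Total 2.
No augmenting path remains in the residual graph.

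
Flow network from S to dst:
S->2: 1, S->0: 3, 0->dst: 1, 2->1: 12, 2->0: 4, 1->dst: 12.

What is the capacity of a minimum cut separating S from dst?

Max flow = 2 (via 2 augmenting paths).
In the residual at optimum, the set reachable from S is {0, S}.
Cut edges: S->2 (cap 1), 0->dst (cap 1). Sum = 2.

2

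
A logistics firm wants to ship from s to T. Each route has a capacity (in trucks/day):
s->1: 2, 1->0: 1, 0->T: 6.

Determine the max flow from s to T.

1

Augment s->1->0->T: bottleneck 1. Total 1.
No augmenting path remains in the residual graph.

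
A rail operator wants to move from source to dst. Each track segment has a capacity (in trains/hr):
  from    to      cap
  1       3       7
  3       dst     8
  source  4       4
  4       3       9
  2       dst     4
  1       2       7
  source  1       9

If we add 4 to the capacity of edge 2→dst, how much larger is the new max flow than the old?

Original max flow = 12.
After raising cap(2→dst), augmenting paths through that edge carry 1 more unit.
New max flow = 13. Increase = 1.

1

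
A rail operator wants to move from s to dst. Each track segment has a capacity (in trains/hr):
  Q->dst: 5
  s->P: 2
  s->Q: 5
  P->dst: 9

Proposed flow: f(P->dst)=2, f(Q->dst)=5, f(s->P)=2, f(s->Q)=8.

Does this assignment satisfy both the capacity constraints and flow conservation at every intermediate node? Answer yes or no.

No

Capacity violated on s->Q: flow 8 > capacity 5.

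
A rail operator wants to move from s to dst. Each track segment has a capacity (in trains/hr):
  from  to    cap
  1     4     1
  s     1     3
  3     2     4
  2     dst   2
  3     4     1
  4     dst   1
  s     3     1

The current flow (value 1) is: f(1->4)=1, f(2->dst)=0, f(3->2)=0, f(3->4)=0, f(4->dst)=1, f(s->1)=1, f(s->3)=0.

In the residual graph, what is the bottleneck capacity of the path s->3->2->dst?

Residual capacities along the path: s->3: 1, 3->2: 4, 2->dst: 2.
Minimum is 1.

1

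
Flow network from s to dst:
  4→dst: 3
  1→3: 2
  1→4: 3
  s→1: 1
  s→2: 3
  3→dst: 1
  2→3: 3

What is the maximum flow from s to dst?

2

Augment s→2→3→dst: bottleneck 1. Total 1.
Augment s→1→4→dst: bottleneck 1. Total 2.
No augmenting path remains in the residual graph.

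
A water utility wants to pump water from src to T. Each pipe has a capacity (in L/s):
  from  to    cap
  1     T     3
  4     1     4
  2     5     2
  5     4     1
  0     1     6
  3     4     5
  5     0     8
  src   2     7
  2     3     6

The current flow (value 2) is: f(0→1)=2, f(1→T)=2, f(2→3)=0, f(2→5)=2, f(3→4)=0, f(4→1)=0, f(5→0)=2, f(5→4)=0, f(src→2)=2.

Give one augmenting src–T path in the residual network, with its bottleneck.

src→2→3→4→1→T, bottleneck 1

Residual along src→2→3→4→1→T: src→2: 5, 2→3: 6, 3→4: 5, 4→1: 4, 1→T: 1.
Bottleneck = min = 1.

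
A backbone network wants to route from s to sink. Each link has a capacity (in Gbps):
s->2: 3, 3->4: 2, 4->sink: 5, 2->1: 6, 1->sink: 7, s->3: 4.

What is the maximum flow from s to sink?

5

Augment s->3->4->sink: bottleneck 2. Total 2.
Augment s->2->1->sink: bottleneck 3. Total 5.
No augmenting path remains in the residual graph.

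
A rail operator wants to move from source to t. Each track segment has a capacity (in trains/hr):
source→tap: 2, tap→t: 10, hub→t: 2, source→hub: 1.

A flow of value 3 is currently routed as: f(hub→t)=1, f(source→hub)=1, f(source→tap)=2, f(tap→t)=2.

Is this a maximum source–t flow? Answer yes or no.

Residual reachable from source: {source}; t is not reachable.
Saturated cut: source→tap, source→hub with total capacity 3 = current flow value. Flow is maximum.

Yes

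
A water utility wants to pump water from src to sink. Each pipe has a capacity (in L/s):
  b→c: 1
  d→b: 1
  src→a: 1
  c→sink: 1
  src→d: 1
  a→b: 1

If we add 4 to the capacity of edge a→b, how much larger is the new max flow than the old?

0

Original max flow = 1.
Edge a→b does not cross the min cut (source side {a, b, d, src}), so extra capacity there cannot help.
New max flow = 1. Increase = 0.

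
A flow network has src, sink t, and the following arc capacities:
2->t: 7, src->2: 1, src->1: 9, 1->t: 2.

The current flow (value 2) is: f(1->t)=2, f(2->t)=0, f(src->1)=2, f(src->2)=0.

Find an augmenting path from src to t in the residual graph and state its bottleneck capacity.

Residual along src->2->t: src->2: 1, 2->t: 7.
Bottleneck = min = 1.

src->2->t, bottleneck 1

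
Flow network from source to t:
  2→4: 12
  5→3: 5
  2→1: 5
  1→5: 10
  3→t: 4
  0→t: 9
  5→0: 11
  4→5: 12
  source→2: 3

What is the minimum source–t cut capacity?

Max flow = 3 (via 1 augmenting path).
In the residual at optimum, the set reachable from source is {source}.
Cut edges: source→2 (cap 3). Sum = 3.

3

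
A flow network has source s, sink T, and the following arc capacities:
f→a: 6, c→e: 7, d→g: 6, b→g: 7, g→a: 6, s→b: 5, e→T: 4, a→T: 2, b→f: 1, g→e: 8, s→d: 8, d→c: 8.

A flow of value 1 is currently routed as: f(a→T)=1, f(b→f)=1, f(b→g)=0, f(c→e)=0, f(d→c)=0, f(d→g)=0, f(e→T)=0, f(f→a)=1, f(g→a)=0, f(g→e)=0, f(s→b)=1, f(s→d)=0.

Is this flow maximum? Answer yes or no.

No

Residual path s→b→g→a→T has bottleneck 1 > 0.
Pushing 1 along it raises the flow to 2, so the given flow is not maximum.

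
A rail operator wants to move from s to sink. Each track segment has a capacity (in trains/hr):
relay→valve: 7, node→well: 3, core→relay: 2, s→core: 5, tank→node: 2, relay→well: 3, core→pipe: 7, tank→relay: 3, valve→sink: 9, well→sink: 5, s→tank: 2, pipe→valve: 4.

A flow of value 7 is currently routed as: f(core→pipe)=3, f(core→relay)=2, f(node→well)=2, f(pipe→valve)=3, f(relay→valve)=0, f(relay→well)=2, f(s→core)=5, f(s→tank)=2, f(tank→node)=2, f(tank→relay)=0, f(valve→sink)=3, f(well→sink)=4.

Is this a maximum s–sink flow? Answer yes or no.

Residual reachable from s: {s}; sink is not reachable.
Saturated cut: s→tank, s→core with total capacity 7 = current flow value. Flow is maximum.

Yes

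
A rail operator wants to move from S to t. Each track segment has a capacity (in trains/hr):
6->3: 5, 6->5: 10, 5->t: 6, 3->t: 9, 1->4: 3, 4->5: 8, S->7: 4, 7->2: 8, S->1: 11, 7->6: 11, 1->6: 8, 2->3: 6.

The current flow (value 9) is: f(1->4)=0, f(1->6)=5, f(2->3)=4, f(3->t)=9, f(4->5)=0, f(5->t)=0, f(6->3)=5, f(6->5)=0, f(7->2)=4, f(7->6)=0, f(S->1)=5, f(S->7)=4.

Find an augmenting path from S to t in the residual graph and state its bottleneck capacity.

S->1->6->5->t, bottleneck 3

Residual along S->1->6->5->t: S->1: 6, 1->6: 3, 6->5: 10, 5->t: 6.
Bottleneck = min = 3.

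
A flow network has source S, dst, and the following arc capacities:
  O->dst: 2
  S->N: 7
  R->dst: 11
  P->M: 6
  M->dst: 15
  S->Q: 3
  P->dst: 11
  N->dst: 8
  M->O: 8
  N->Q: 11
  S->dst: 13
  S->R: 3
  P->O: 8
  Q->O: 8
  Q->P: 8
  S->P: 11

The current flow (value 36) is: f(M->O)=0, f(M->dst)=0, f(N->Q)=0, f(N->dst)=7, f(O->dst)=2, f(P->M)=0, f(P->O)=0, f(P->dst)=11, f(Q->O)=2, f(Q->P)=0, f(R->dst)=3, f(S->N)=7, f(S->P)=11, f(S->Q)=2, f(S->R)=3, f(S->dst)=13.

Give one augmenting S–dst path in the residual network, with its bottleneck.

S->Q->P->M->dst, bottleneck 1

Residual along S->Q->P->M->dst: S->Q: 1, Q->P: 8, P->M: 6, M->dst: 15.
Bottleneck = min = 1.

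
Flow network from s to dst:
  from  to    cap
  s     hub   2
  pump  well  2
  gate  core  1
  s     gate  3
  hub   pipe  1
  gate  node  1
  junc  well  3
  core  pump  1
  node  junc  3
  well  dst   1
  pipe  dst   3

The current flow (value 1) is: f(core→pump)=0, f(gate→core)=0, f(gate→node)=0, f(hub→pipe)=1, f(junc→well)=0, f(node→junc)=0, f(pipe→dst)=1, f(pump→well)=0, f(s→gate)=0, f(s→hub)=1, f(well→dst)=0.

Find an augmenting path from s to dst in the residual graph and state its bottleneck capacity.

Residual along s→gate→core→pump→well→dst: s→gate: 3, gate→core: 1, core→pump: 1, pump→well: 2, well→dst: 1.
Bottleneck = min = 1.

s→gate→core→pump→well→dst, bottleneck 1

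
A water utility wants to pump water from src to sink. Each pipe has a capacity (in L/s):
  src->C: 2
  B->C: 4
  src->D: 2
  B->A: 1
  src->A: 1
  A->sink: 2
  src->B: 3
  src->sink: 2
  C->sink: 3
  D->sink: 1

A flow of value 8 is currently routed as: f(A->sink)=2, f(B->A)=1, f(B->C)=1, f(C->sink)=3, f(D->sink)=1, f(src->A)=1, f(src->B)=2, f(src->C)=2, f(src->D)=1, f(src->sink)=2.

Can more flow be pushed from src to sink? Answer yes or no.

No

Residual reachable from src: {B, C, D, src}; sink is not reachable.
Saturated cut: src->A, src->sink, B->A, D->sink, C->sink with total capacity 8 = current flow value. Flow is maximum.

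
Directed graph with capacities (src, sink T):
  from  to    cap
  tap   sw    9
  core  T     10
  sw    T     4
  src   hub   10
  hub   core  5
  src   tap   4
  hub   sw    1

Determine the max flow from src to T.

9

Augment src->tap->sw->T: bottleneck 4. Total 4.
Augment src->hub->core->T: bottleneck 5. Total 9.
No augmenting path remains in the residual graph.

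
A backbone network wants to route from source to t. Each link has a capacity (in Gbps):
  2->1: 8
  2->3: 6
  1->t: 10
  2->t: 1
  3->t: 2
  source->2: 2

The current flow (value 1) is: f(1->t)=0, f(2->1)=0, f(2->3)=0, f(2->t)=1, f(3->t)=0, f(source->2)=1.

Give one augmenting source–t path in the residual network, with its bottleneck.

source->2->3->t, bottleneck 1

Residual along source->2->3->t: source->2: 1, 2->3: 6, 3->t: 2.
Bottleneck = min = 1.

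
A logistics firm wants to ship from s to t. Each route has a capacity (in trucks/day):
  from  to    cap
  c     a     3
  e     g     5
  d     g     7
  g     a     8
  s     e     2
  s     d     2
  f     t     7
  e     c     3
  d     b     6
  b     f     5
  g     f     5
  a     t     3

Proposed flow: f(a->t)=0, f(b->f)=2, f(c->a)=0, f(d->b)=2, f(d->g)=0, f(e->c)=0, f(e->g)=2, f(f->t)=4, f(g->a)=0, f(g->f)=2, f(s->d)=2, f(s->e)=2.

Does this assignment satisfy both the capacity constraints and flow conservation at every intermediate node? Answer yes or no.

Every edge has 0 ≤ f(e) ≤ cap(e).
At each intermediate node, inflow equals outflow.

Yes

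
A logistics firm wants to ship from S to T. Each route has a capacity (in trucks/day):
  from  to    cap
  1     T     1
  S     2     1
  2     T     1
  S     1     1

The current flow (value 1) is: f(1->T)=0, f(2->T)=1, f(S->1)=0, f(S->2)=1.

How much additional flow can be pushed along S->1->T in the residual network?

Residual capacities along the path: S->1: 1, 1->T: 1.
Minimum is 1.

1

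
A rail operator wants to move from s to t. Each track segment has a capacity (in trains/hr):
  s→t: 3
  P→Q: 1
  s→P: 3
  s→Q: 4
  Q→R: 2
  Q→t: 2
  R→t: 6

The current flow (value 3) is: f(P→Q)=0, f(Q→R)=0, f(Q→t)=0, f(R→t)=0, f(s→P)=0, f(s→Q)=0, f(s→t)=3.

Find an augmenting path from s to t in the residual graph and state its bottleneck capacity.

Residual along s→Q→t: s→Q: 4, Q→t: 2.
Bottleneck = min = 2.

s→Q→t, bottleneck 2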